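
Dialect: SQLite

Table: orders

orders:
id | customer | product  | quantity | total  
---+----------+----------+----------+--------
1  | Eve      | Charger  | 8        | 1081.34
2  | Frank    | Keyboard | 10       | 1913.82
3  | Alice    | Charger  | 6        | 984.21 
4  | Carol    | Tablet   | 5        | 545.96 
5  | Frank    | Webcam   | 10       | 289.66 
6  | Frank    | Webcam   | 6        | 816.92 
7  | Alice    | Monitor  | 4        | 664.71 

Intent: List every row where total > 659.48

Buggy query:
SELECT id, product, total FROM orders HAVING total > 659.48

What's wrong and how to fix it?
Bug: HAVING filters the output of aggregation, but this query has no GROUP BY and no aggregate functions, so SQLite rejects it (HAVING clause on a non-aggregate query); the condition here is per row

Fix: Use WHERE for row-level filtering

Corrected query:
SELECT id, product, total FROM orders WHERE total > 659.48

Result:
id | product  | total  
---+----------+--------
1  | Charger  | 1081.34
2  | Keyboard | 1913.82
3  | Charger  | 984.21 
6  | Webcam   | 816.92 
7  | Monitor  | 664.71 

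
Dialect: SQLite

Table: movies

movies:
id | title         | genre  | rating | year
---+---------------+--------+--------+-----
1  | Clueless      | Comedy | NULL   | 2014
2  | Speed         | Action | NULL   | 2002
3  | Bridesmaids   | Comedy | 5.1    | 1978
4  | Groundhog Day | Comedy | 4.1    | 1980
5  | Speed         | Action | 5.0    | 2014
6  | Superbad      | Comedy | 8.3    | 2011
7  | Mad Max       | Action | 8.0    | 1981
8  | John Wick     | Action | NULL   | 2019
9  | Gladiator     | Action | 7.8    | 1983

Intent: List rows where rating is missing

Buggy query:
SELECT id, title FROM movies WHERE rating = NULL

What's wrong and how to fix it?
Bug: '= NULL' is always unknown in SQL three-valued logic, so no rows match

Fix: Use IS NULL to test for NULL

Corrected query:
SELECT id, title FROM movies WHERE rating IS NULL

Result:
id | title    
---+----------
1  | Clueless 
2  | Speed    
8  | John Wick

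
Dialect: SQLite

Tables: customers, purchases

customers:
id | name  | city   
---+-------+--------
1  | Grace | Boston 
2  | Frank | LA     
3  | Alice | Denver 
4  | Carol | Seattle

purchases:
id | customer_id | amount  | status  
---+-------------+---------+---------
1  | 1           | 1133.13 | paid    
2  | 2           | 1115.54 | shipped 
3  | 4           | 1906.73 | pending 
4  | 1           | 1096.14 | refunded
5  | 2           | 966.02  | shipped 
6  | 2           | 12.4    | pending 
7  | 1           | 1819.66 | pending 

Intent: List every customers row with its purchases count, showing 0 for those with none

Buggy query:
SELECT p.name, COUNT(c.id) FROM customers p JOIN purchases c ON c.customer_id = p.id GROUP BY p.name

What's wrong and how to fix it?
Bug: An inner join excludes parents with zero children

Fix: Use LEFT JOIN so parents without children still appear (COUNT(c.id) gives 0)

Corrected query:
SELECT p.name, COUNT(c.id) FROM customers p LEFT JOIN purchases c ON c.customer_id = p.id GROUP BY p.name

Result:
name  | COUNT(c.id)
------+------------
Alice | 0          
Carol | 1          
Frank | 3          
Grace | 3          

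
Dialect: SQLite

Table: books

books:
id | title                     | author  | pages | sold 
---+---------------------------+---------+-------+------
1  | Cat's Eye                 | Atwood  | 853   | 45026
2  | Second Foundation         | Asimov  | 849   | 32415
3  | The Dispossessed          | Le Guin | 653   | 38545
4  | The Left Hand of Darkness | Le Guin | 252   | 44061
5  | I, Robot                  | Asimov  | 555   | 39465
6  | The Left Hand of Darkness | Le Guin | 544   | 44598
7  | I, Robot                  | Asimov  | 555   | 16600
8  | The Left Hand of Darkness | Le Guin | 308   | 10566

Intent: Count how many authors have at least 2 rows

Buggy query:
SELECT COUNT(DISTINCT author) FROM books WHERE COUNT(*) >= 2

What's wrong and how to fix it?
Bug: WHERE filters individual rows, not groups, so a group-level COUNT is invalid there

Fix: Use a subquery that GROUPs and filters with HAVING, then count its rows

Corrected query:
SELECT COUNT(*) FROM (SELECT author FROM books GROUP BY author HAVING COUNT(*) >= 2)

Result:
COUNT(*)
--------
2       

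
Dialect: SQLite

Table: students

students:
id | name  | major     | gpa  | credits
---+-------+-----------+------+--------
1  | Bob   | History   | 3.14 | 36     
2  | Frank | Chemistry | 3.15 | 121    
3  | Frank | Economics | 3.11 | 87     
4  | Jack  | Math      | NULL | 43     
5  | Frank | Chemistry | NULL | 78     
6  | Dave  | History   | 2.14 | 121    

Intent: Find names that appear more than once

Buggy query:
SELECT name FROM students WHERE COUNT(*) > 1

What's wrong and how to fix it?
Bug: COUNT(*) is an aggregate and cannot be used in WHERE

Fix: Group first, then use HAVING for the count condition

Corrected query:
SELECT name FROM students GROUP BY name HAVING COUNT(*) > 1

Result:
name 
-----
Frank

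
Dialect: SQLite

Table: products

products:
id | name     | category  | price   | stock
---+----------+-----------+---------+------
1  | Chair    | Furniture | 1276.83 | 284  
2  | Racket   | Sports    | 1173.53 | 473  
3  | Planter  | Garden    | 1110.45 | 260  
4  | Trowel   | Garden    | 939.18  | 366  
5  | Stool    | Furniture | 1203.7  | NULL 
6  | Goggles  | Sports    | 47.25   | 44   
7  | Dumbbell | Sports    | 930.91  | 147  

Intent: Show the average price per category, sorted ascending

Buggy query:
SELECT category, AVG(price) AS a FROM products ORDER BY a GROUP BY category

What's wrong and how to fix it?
Bug: ORDER BY appears before GROUP BY; SQL clause order requires GROUP BY first

Fix: Move ORDER BY to the end, after GROUP BY

Corrected query:
SELECT category, AVG(price) AS a FROM products GROUP BY category ORDER BY a

Result:
category  | a       
----------+---------
Sports    | 717.23  
Garden    | 1024.815
Furniture | 1240.265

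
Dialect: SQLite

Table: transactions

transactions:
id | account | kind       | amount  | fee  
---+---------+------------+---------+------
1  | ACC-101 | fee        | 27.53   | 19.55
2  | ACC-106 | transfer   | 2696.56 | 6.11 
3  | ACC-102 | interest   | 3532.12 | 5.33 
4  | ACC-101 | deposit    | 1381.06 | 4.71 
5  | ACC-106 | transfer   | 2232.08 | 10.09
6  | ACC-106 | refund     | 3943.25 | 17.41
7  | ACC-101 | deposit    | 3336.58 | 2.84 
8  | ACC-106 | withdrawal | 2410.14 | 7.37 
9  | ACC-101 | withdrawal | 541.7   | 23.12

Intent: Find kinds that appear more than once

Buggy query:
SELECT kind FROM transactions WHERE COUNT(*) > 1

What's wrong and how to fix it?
Bug: COUNT(*) is an aggregate and cannot be used in WHERE

Fix: Group first, then use HAVING for the count condition

Corrected query:
SELECT kind FROM transactions GROUP BY kind HAVING COUNT(*) > 1

Result:
kind      
----------
deposit   
transfer  
withdrawal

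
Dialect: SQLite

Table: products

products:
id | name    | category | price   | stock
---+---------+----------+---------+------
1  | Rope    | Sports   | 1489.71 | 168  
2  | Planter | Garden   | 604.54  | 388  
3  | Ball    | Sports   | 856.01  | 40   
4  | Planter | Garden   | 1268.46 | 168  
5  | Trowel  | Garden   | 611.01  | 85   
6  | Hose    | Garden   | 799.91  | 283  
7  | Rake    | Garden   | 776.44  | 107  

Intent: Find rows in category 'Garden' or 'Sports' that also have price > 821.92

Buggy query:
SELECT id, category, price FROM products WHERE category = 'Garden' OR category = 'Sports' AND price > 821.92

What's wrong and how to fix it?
Bug: Without parentheses, AND is evaluated before OR, so the price filter only applies to the 'Sports' branch

Fix: Add parentheses around the OR so the AND applies to both alternatives

Corrected query:
SELECT id, category, price FROM products WHERE (category = 'Garden' OR category = 'Sports') AND price > 821.92

Result:
id | category | price  
---+----------+--------
1  | Sports   | 1489.71
3  | Sports   | 856.01 
4  | Garden   | 1268.46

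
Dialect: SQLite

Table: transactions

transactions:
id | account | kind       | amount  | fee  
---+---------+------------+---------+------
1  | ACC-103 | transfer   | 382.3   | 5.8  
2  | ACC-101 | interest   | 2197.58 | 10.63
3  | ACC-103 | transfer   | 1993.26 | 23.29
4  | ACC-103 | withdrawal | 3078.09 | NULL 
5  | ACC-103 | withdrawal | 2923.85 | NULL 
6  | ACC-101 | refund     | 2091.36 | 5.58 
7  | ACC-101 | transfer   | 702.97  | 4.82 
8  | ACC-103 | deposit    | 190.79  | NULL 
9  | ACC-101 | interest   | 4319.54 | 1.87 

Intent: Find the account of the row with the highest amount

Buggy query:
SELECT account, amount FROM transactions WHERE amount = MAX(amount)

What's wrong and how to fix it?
Bug: WHERE is evaluated per row; an aggregate over the whole table isn't defined there

Fix: Use a subquery: WHERE amount = (SELECT MAX(amount) FROM transactions)

Corrected query:
SELECT account, amount FROM transactions WHERE amount = (SELECT MAX(amount) FROM transactions)

Result:
account | amount 
--------+--------
ACC-101 | 4319.54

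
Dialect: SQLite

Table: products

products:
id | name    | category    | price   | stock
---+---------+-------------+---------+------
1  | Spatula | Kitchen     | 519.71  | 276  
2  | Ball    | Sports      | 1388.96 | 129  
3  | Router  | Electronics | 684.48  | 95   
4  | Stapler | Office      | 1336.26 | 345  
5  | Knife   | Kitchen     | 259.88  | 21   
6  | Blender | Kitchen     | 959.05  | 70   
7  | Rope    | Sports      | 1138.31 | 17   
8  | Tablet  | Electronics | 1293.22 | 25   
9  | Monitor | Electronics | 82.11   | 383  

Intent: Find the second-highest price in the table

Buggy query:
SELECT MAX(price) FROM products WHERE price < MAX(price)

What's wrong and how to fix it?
Bug: MAX(price) on the right of the comparison is an aggregate-in-WHERE error

Fix: Compute the overall MAX in a subquery, then take MAX of rows below it

Corrected query:
SELECT MAX(price) FROM products WHERE price < (SELECT MAX(price) FROM products)

Result:
MAX(price)
----------
1336.26   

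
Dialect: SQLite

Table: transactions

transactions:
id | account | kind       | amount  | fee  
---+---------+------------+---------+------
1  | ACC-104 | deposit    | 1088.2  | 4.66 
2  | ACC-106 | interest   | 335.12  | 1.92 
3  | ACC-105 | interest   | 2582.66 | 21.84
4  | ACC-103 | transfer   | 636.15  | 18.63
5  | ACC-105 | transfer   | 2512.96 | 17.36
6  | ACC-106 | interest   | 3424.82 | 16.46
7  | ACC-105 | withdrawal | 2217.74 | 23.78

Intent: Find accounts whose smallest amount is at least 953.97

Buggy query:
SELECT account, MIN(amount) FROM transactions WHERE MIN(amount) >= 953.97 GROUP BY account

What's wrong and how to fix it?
Bug: MIN() in WHERE is a misuse of aggregate

Fix: Use HAVING for the per-group MIN condition

Corrected query:
SELECT account, MIN(amount) FROM transactions GROUP BY account HAVING MIN(amount) >= 953.97

Result:
account | MIN(amount)
--------+------------
ACC-104 | 1088.2     
ACC-105 | 2217.74    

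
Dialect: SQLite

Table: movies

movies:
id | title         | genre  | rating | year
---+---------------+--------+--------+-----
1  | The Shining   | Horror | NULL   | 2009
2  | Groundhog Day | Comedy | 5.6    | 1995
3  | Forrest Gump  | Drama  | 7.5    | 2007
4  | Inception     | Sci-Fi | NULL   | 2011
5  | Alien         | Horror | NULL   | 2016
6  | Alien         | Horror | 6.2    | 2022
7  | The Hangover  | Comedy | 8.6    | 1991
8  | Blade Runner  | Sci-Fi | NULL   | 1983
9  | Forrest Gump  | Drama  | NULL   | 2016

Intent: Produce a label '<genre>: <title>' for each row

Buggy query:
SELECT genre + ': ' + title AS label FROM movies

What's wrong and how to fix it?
Bug: SQLite uses || for string concatenation; + coerces text to numbers (yielding 0)

Fix: Use the || operator for string concatenation

Corrected query:
SELECT genre || ': ' || title AS label FROM movies

Result:
label                
---------------------
Horror: The Shining  
Comedy: Groundhog Day
Drama: Forrest Gump  
Sci-Fi: Inception    
Horror: Alien        
Horror: Alien        
Comedy: The Hangover 
Sci-Fi: Blade Runner 
Drama: Forrest Gump  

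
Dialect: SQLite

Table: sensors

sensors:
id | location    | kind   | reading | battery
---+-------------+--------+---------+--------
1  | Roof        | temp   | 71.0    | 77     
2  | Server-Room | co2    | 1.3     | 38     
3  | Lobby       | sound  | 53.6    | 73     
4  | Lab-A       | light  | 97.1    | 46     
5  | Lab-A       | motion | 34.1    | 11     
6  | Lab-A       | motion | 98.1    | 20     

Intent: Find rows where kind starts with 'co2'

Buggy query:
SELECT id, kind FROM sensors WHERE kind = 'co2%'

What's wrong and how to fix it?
Bug: '=' compares the literal string including the % character; pattern matching needs LIKE

Fix: Use LIKE for wildcard pattern matching

Corrected query:
SELECT id, kind FROM sensors WHERE kind LIKE 'co2%'

Result:
id | kind
---+-----
2  | co2 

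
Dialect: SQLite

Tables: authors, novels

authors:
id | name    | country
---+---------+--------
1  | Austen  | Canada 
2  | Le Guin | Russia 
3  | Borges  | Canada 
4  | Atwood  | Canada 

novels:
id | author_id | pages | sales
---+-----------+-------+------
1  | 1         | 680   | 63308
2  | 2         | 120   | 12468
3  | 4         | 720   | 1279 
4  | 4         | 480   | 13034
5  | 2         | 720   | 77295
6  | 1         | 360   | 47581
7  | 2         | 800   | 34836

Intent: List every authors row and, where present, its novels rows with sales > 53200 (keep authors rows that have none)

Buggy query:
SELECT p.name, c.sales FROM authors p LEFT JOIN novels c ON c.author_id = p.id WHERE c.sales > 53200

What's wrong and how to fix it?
Bug: A WHERE condition on the right-hand table after LEFT JOIN drops unmatched parents

Fix: Put 'c.sales > 53200' in the JOIN's ON clause instead of WHERE

Corrected query:
SELECT p.name, c.sales FROM authors p LEFT JOIN novels c ON c.author_id = p.id AND c.sales > 53200

Result:
name    | sales
--------+------
Austen  | 63308
Le Guin | 77295
Borges  | NULL 
Atwood  | NULL 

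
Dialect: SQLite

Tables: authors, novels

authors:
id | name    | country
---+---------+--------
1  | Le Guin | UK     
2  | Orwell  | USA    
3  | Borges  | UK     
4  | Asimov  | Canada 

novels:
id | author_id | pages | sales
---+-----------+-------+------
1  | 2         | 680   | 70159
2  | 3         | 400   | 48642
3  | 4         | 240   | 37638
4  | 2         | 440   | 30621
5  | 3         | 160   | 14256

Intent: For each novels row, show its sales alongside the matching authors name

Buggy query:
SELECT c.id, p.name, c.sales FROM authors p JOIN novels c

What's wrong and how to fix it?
Bug: Missing join condition: each novels row is matched to all authors rows instead of just its own

Fix: Add ON c.author_id = p.id to the JOIN

Corrected query:
SELECT c.id, p.name, c.sales FROM authors p JOIN novels c ON c.author_id = p.id

Result:
id | name   | sales
---+--------+------
1  | Orwell | 70159
2  | Borges | 48642
3  | Asimov | 37638
4  | Orwell | 30621
5  | Borges | 14256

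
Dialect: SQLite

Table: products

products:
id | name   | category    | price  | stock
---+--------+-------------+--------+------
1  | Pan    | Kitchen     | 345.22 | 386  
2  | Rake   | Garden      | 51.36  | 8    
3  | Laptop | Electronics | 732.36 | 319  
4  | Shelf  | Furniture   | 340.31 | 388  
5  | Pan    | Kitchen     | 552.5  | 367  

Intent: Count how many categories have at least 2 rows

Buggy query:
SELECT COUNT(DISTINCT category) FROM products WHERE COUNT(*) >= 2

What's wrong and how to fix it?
Bug: WHERE filters individual rows, not groups, so a group-level COUNT is invalid there

Fix: Use a subquery that GROUPs and filters with HAVING, then count its rows

Corrected query:
SELECT COUNT(*) FROM (SELECT category FROM products GROUP BY category HAVING COUNT(*) >= 2)

Result:
COUNT(*)
--------
1       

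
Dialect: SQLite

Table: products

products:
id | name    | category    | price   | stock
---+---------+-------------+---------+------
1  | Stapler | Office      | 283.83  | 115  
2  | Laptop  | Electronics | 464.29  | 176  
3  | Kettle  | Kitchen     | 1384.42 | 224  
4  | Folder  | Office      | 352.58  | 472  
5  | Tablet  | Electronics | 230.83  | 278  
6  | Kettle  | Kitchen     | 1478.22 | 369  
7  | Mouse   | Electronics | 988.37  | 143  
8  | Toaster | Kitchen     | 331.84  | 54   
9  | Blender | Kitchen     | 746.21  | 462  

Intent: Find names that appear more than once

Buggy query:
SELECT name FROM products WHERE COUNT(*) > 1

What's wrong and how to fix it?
Bug: COUNT(*) is an aggregate and cannot be used in WHERE

Fix: GROUP BY name, then filter groups with HAVING COUNT(*) > 1

Corrected query:
SELECT name FROM products GROUP BY name HAVING COUNT(*) > 1

Result:
name  
------
Kettle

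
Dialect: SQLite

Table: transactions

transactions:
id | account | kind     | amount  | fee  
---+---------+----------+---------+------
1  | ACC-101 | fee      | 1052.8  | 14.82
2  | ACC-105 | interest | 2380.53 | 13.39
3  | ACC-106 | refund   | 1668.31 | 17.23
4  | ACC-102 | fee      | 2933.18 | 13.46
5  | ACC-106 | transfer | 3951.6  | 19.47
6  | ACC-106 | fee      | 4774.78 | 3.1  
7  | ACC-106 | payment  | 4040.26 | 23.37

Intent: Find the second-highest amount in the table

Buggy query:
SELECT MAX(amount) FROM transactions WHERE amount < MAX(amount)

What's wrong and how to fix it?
Bug: The inner MAX is an aggregate inside WHERE, which is not allowed

Fix: Compute the overall MAX in a subquery, then take MAX of rows below it

Corrected query:
SELECT MAX(amount) FROM transactions WHERE amount < (SELECT MAX(amount) FROM transactions)

Result:
MAX(amount)
-----------
4040.26    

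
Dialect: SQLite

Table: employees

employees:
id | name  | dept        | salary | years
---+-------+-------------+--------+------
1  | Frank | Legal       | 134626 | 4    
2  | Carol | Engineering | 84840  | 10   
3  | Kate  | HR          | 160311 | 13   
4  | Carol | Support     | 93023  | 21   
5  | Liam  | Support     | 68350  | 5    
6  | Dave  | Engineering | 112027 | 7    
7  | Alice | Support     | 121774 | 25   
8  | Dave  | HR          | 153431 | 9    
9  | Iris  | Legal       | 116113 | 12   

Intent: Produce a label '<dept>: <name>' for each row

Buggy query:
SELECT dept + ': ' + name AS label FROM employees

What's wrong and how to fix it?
Bug: SQLite uses || for string concatenation; + coerces text to numbers (yielding 0)

Fix: Use the || operator for string concatenation

Corrected query:
SELECT dept || ': ' || name AS label FROM employees

Result:
label             
------------------
Legal: Frank      
Engineering: Carol
HR: Kate          
Support: Carol    
Support: Liam     
Engineering: Dave 
Support: Alice    
HR: Dave          
Legal: Iris       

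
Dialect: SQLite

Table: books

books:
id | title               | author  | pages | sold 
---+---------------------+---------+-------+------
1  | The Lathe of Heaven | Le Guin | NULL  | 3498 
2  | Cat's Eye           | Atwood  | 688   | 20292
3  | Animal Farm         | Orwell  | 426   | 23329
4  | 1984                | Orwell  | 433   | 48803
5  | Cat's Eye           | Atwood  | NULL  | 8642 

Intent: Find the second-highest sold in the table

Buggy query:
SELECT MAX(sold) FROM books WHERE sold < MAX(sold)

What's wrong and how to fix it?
Bug: The inner MAX is an aggregate inside WHERE, which is not allowed

Fix: Compute the overall MAX in a subquery, then take MAX of rows below it

Corrected query:
SELECT MAX(sold) FROM books WHERE sold < (SELECT MAX(sold) FROM books)

Result:
MAX(sold)
---------
23329    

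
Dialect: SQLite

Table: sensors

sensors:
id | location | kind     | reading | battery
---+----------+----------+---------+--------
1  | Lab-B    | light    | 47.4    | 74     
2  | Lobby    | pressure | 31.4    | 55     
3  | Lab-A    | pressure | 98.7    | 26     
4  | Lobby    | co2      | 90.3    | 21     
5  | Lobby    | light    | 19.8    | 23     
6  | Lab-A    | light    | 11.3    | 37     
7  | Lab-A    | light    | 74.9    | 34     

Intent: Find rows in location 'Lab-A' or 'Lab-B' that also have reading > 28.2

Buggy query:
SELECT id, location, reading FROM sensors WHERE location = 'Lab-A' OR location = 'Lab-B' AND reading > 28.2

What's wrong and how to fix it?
Bug: AND binds tighter than OR, so this parses as location = 'Lab-A' OR (location = 'Lab-B' AND reading > 28.2)

Fix: Group the OR with parentheses (or use IN), then AND the threshold

Corrected query:
SELECT id, location, reading FROM sensors WHERE (location = 'Lab-A' OR location = 'Lab-B') AND reading > 28.2

Result:
id | location | reading
---+----------+--------
1  | Lab-B    | 47.4   
3  | Lab-A    | 98.7   
7  | Lab-A    | 74.9   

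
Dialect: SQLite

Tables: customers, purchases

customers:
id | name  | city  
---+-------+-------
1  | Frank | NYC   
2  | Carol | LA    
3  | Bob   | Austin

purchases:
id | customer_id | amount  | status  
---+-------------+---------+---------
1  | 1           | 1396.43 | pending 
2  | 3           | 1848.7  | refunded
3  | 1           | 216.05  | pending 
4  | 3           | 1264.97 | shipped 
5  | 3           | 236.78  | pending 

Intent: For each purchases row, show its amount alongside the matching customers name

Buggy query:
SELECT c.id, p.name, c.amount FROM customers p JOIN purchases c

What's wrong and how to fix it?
Bug: Missing join condition: each purchases row is matched to all customers rows instead of just its own

Fix: Add ON c.customer_id = p.id to the JOIN

Corrected query:
SELECT c.id, p.name, c.amount FROM customers p JOIN purchases c ON c.customer_id = p.id

Result:
id | name  | amount 
---+-------+--------
1  | Frank | 1396.43
2  | Bob   | 1848.7 
3  | Frank | 216.05 
4  | Bob   | 1264.97
5  | Bob   | 236.78 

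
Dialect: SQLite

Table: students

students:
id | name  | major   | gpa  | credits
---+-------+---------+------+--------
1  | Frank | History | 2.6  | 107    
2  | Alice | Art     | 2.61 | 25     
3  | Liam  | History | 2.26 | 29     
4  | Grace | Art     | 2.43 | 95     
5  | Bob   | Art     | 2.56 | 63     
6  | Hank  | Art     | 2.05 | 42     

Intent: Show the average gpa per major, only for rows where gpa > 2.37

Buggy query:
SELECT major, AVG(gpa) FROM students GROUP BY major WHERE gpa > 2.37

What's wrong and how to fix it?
Bug: Row-level WHERE must come before GROUP BY in the clause order

Fix: Move the WHERE clause before GROUP BY

Corrected query:
SELECT major, AVG(gpa) FROM students WHERE gpa > 2.37 GROUP BY major

Result:
major   | AVG(gpa)
--------+---------
Art     | 2.533333
History | 2.6     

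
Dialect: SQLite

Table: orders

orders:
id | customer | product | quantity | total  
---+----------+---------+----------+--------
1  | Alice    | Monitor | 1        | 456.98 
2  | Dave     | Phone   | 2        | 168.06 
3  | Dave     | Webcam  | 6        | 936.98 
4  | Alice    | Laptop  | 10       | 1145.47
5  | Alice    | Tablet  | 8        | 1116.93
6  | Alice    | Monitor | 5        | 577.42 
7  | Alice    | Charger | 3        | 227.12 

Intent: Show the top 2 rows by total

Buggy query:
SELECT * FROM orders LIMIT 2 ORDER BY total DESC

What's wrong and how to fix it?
Bug: ORDER BY cannot follow LIMIT; LIMIT is the final clause

Fix: Sort with ORDER BY, then apply LIMIT

Corrected query:
SELECT * FROM orders ORDER BY total DESC LIMIT 2

Result:
id | customer | product | quantity | total  
---+----------+---------+----------+--------
4  | Alice    | Laptop  | 10       | 1145.47
5  | Alice    | Tablet  | 8        | 1116.93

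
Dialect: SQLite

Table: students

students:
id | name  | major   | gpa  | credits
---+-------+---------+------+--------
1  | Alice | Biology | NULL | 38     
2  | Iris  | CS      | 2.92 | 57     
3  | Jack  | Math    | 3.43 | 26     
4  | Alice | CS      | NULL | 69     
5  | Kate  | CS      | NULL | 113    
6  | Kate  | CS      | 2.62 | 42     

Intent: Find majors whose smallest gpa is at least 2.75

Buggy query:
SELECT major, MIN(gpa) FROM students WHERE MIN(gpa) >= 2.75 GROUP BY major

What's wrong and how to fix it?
Bug: Aggregates like MIN are computed per group after WHERE runs

Fix: Use HAVING for the per-group MIN condition

Corrected query:
SELECT major, MIN(gpa) FROM students GROUP BY major HAVING MIN(gpa) >= 2.75

Result:
major | MIN(gpa)
------+---------
Math  | 3.43    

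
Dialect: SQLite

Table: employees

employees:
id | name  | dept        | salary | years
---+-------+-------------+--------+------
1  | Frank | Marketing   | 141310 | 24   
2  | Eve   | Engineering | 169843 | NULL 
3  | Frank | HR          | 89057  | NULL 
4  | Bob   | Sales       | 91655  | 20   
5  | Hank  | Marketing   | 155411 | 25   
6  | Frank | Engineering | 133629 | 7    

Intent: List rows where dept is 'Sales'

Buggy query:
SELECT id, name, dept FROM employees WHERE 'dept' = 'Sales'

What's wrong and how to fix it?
Bug: 'dept' in single quotes is a string literal, not the column; the comparison is literal-vs-literal and never true

Fix: Reference the column as dept without single quotes

Corrected query:
SELECT id, name, dept FROM employees WHERE dept = 'Sales'

Result:
id | name | dept 
---+------+------
4  | Bob  | Sales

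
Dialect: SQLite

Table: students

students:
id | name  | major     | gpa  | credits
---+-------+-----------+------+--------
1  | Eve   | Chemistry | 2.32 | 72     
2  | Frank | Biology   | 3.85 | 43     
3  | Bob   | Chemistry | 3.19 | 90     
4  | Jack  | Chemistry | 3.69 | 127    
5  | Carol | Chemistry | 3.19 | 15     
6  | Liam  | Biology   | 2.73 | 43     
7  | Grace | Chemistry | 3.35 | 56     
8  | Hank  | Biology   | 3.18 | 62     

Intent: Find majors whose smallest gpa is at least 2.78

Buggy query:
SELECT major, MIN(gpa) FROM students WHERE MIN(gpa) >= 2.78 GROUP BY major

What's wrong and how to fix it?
Bug: Aggregates like MIN are computed per group after WHERE runs

Fix: Replace WHERE with HAVING after the GROUP BY

Corrected query:
SELECT major, MIN(gpa) FROM students GROUP BY major HAVING MIN(gpa) >= 2.78

Result:
(no rows)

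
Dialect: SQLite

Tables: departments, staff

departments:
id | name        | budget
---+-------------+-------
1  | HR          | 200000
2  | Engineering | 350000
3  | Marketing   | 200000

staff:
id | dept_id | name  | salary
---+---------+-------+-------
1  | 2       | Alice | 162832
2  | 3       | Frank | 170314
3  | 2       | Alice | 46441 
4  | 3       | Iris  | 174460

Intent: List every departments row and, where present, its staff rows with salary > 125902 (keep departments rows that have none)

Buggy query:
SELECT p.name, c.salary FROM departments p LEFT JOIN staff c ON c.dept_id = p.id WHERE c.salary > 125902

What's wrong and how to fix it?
Bug: A WHERE condition on the right-hand table after LEFT JOIN drops unmatched parents

Fix: Move the right-table condition into the ON clause so unmatched parents are kept

Corrected query:
SELECT p.name, c.salary FROM departments p LEFT JOIN staff c ON c.dept_id = p.id AND c.salary > 125902

Result:
name        | salary
------------+-------
HR          | NULL  
Engineering | 162832
Marketing   | 170314
Marketing   | 174460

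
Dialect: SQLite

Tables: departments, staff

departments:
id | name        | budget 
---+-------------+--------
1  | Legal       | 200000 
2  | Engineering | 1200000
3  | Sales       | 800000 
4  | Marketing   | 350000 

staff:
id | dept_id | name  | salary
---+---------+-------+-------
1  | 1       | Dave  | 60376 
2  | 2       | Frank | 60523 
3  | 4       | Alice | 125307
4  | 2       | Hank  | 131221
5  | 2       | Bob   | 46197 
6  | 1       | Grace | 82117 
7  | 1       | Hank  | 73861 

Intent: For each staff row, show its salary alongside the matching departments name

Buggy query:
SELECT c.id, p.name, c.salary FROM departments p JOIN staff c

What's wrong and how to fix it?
Bug: JOIN with no ON clause produces a cartesian product; every staff row pairs with every departments row

Fix: Add ON c.dept_id = p.id to the JOIN

Corrected query:
SELECT c.id, p.name, c.salary FROM departments p JOIN staff c ON c.dept_id = p.id

Result:
id | name        | salary
---+-------------+-------
1  | Legal       | 60376 
2  | Engineering | 60523 
3  | Marketing   | 125307
4  | Engineering | 131221
5  | Engineering | 46197 
6  | Legal       | 82117 
7  | Legal       | 73861 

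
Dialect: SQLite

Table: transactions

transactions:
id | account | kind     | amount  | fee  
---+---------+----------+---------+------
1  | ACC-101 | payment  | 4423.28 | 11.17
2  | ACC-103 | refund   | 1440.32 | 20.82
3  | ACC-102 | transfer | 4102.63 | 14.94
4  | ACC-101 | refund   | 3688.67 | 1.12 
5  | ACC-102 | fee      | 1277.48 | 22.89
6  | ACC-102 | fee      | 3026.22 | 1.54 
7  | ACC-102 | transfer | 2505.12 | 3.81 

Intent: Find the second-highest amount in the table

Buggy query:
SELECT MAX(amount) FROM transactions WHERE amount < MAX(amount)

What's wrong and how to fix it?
Bug: The inner MAX is an aggregate inside WHERE, which is not allowed

Fix: Compute the overall MAX in a subquery, then take MAX of rows below it

Corrected query:
SELECT MAX(amount) FROM transactions WHERE amount < (SELECT MAX(amount) FROM transactions)

Result:
MAX(amount)
-----------
4102.63    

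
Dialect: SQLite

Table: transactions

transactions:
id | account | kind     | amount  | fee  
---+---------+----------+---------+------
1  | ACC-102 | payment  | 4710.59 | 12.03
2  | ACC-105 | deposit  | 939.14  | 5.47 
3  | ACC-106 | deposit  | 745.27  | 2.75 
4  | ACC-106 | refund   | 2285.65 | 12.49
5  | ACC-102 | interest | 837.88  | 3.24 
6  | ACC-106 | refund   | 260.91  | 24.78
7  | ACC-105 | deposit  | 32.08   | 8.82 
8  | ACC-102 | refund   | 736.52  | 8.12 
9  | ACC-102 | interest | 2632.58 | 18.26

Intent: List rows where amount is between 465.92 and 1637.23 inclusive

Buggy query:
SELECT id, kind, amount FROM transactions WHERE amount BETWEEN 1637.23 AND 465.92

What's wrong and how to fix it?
Bug: BETWEEN expects the lower bound first; with 1637.23 AND 465.92 the range is empty

Fix: Write BETWEEN 465.92 AND 1637.23

Corrected query:
SELECT id, kind, amount FROM transactions WHERE amount BETWEEN 465.92 AND 1637.23

Result:
id | kind     | amount
---+----------+-------
2  | deposit  | 939.14
3  | deposit  | 745.27
5  | interest | 837.88
8  | refund   | 736.52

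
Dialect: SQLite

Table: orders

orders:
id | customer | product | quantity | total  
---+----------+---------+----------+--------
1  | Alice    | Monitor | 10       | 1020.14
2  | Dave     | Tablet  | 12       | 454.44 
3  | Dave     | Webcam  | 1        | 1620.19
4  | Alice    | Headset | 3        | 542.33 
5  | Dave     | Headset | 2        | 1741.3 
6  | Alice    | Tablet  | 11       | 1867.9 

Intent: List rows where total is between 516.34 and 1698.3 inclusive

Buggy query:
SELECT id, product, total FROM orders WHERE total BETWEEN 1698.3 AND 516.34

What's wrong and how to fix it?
Bug: BETWEEN expects the lower bound first; with 1698.3 AND 516.34 the range is empty

Fix: Swap the bounds so the smaller value comes first

Corrected query:
SELECT id, product, total FROM orders WHERE total BETWEEN 516.34 AND 1698.3

Result:
id | product | total  
---+---------+--------
1  | Monitor | 1020.14
3  | Webcam  | 1620.19
4  | Headset | 542.33 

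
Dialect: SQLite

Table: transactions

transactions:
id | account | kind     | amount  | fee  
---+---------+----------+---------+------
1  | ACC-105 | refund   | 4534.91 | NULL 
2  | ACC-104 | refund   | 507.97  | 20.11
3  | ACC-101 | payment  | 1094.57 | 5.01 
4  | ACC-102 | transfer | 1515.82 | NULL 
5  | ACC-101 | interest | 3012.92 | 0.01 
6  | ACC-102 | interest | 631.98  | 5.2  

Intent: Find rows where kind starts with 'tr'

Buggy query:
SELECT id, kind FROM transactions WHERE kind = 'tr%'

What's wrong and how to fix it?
Bug: Wildcards only work with LIKE; '=' treats '%' as a literal character

Fix: Use LIKE for wildcard pattern matching

Corrected query:
SELECT id, kind FROM transactions WHERE kind LIKE 'tr%'

Result:
id | kind    
---+---------
4  | transfer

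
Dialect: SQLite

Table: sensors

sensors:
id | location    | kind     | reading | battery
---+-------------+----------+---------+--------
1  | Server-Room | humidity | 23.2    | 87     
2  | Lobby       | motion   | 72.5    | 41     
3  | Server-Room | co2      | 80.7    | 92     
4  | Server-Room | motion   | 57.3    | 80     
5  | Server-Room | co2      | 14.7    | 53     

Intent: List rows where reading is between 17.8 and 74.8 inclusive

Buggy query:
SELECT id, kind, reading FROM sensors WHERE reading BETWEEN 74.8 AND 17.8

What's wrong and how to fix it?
Bug: The bounds are reversed; BETWEEN a AND b requires a <= b to match anything

Fix: Swap the bounds so the smaller value comes first

Corrected query:
SELECT id, kind, reading FROM sensors WHERE reading BETWEEN 17.8 AND 74.8

Result:
id | kind     | reading
---+----------+--------
1  | humidity | 23.2   
2  | motion   | 72.5   
4  | motion   | 57.3   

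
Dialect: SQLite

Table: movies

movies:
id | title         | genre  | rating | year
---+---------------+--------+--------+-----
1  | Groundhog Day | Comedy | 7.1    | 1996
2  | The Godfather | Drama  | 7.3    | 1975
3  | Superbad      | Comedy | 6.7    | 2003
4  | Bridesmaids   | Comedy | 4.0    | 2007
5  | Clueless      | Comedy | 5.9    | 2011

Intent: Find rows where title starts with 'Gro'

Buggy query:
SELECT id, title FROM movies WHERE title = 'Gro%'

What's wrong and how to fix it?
Bug: Wildcards only work with LIKE; '=' treats '%' as a literal character

Fix: Replace '=' with LIKE so 'Gro%' is treated as a pattern

Corrected query:
SELECT id, title FROM movies WHERE title LIKE 'Gro%'

Result:
id | title        
---+--------------
1  | Groundhog Day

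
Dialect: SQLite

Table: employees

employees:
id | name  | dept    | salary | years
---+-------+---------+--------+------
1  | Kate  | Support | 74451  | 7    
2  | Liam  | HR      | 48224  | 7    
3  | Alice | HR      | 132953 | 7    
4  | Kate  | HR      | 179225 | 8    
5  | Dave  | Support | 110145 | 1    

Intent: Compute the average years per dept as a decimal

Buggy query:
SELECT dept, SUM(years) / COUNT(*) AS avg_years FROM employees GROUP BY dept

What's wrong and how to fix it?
Bug: Both operands are integers, so '/' performs integer division and truncates

Fix: Cast one side to REAL so the division keeps the fractional part

Corrected query:
SELECT dept, SUM(years) * 1.0 / COUNT(*) AS avg_years FROM employees GROUP BY dept

Result:
dept    | avg_years
--------+----------
HR      | 7.333333 
Support | 4        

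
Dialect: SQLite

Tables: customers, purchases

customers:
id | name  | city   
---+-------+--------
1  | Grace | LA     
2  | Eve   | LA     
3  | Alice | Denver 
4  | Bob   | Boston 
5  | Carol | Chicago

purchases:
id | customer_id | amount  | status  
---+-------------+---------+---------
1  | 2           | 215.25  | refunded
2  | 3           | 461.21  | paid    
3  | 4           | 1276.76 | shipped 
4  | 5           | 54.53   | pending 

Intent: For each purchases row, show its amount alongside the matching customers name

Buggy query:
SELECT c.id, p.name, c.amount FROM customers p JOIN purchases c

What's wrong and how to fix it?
Bug: Missing join condition: each purchases row is matched to all customers rows instead of just its own

Fix: Specify the join condition linking the foreign key to the parent id

Corrected query:
SELECT c.id, p.name, c.amount FROM customers p JOIN purchases c ON c.customer_id = p.id

Result:
id | name  | amount 
---+-------+--------
1  | Eve   | 215.25 
2  | Alice | 461.21 
3  | Bob   | 1276.76
4  | Carol | 54.53  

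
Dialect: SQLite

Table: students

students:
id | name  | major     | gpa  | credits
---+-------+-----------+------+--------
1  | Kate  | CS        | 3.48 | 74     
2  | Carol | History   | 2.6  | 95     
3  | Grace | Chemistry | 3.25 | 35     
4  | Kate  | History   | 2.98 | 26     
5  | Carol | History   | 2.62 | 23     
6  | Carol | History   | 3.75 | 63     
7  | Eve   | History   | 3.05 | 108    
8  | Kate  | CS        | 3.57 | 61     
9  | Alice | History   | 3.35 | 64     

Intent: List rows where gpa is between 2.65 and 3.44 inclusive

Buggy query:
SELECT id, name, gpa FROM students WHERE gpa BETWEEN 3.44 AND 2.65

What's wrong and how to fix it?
Bug: The bounds are reversed; BETWEEN a AND b requires a <= b to match anything

Fix: Swap the bounds so the smaller value comes first

Corrected query:
SELECT id, name, gpa FROM students WHERE gpa BETWEEN 2.65 AND 3.44

Result:
id | name  | gpa 
---+-------+-----
3  | Grace | 3.25
4  | Kate  | 2.98
7  | Eve   | 3.05
9  | Alice | 3.35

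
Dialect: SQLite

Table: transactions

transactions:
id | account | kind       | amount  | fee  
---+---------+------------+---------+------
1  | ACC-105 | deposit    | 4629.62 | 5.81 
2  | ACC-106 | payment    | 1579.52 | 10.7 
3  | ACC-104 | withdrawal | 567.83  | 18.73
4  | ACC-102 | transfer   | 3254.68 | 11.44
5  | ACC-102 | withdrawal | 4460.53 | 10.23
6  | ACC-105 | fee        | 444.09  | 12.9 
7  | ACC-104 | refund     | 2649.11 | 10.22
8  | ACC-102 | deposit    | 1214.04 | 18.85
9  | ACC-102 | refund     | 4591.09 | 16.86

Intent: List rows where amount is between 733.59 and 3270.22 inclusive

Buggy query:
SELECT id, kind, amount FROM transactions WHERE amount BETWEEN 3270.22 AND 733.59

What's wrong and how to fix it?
Bug: The bounds are reversed; BETWEEN a AND b requires a <= b to match anything

Fix: Swap the bounds so the smaller value comes first

Corrected query:
SELECT id, kind, amount FROM transactions WHERE amount BETWEEN 733.59 AND 3270.22

Result:
id | kind     | amount 
---+----------+--------
2  | payment  | 1579.52
4  | transfer | 3254.68
7  | refund   | 2649.11
8  | deposit  | 1214.04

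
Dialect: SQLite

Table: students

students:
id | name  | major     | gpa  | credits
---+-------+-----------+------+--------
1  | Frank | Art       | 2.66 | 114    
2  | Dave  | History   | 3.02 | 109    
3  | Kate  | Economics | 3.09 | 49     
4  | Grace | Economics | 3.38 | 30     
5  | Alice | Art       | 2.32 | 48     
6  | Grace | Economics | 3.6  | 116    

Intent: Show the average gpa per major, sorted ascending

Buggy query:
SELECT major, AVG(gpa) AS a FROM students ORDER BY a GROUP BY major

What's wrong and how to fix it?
Bug: ORDER BY appears before GROUP BY; SQL clause order requires GROUP BY first

Fix: Reorder: SELECT … FROM … GROUP BY … ORDER BY …

Corrected query:
SELECT major, AVG(gpa) AS a FROM students GROUP BY major ORDER BY a

Result:
major     | a       
----------+---------
Art       | 2.49    
History   | 3.02    
Economics | 3.356667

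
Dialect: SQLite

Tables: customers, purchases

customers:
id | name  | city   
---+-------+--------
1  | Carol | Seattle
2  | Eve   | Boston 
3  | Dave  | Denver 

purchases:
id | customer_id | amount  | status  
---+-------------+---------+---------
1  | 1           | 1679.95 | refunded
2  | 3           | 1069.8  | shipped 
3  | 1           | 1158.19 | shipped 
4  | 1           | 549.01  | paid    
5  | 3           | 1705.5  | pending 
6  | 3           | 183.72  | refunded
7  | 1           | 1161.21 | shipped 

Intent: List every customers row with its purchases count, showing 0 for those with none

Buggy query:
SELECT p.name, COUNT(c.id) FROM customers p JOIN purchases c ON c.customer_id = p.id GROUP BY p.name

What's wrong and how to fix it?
Bug: An inner join excludes parents with zero children

Fix: Switch to LEFT JOIN to retain unmatched parent rows

Corrected query:
SELECT p.name, COUNT(c.id) FROM customers p LEFT JOIN purchases c ON c.customer_id = p.id GROUP BY p.name

Result:
name  | COUNT(c.id)
------+------------
Carol | 4          
Dave  | 3          
Eve   | 0          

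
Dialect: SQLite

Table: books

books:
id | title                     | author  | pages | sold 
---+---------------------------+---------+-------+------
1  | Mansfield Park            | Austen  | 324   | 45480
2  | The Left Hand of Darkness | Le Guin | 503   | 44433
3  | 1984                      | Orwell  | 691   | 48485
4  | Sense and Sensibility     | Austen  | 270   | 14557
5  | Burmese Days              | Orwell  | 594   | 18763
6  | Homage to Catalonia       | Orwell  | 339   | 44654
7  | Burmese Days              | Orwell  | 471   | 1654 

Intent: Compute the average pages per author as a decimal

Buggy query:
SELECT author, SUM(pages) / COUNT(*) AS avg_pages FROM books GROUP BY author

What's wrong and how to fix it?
Bug: Both operands are integers, so '/' performs integer division and truncates

Fix: Cast one side to REAL so the division keeps the fractional part

Corrected query:
SELECT author, SUM(pages) * 1.0 / COUNT(*) AS avg_pages FROM books GROUP BY author

Result:
author  | avg_pages
--------+----------
Austen  | 297      
Le Guin | 503      
Orwell  | 523.75   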